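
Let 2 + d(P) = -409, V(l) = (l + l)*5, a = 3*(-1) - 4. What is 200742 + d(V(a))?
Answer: 200331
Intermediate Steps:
a = -7 (a = -3 - 4 = -7)
V(l) = 10*l (V(l) = (2*l)*5 = 10*l)
d(P) = -411 (d(P) = -2 - 409 = -411)
200742 + d(V(a)) = 200742 - 411 = 200331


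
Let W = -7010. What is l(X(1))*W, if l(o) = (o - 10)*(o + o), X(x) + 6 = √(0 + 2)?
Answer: -1373960 + 308440*√2 ≈ -9.3776e+5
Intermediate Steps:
X(x) = -6 + √2 (X(x) = -6 + √(0 + 2) = -6 + √2)
l(o) = 2*o*(-10 + o) (l(o) = (-10 + o)*(2*o) = 2*o*(-10 + o))
l(X(1))*W = (2*(-6 + √2)*(-10 + (-6 + √2)))*(-7010) = (2*(-6 + √2)*(-16 + √2))*(-7010) = (2*(-16 + √2)*(-6 + √2))*(-7010) = -14020*(-16 + √2)*(-6 + √2)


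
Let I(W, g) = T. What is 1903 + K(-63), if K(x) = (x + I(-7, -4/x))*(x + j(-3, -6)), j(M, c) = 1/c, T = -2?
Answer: 36053/6 ≈ 6008.8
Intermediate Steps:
I(W, g) = -2
K(x) = (-2 + x)*(-⅙ + x) (K(x) = (x - 2)*(x + 1/(-6)) = (-2 + x)*(x - ⅙) = (-2 + x)*(-⅙ + x))
1903 + K(-63) = 1903 + (⅓ + (-63)² - 13/6*(-63)) = 1903 + (⅓ + 3969 + 273/2) = 1903 + 24635/6 = 36053/6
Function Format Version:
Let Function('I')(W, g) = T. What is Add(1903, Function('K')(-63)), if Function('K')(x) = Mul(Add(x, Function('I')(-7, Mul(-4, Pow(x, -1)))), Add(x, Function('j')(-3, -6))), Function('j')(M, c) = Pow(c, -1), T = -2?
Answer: Rational(36053, 6) ≈ 6008.8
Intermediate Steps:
Function('I')(W, g) = -2
Function('K')(x) = Mul(Add(-2, x), Add(Rational(-1, 6), x)) (Function('K')(x) = Mul(Add(x, -2), Add(x, Pow(-6, -1))) = Mul(Add(-2, x), Add(x, Rational(-1, 6))) = Mul(Add(-2, x), Add(Rational(-1, 6), x)))
Add(1903, Function('K')(-63)) = Add(1903, Add(Rational(1, 3), Pow(-63, 2), Mul(Rational(-13, 6), -63))) = Add(1903, Add(Rational(1, 3), 3969, Rational(273, 2))) = Add(1903, Rational(24635, 6)) = Rational(36053, 6)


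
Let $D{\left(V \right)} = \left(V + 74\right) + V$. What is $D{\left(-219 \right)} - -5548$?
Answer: $5184$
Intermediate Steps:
$D{\left(V \right)} = 74 + 2 V$ ($D{\left(V \right)} = \left(74 + V\right) + V = 74 + 2 V$)
$D{\left(-219 \right)} - -5548 = \left(74 + 2 \left(-219\right)\right) - -5548 = \left(74 - 438\right) + 5548 = -364 + 5548 = 5184$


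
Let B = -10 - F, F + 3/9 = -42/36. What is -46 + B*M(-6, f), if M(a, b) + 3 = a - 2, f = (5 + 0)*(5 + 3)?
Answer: 95/2 ≈ 47.500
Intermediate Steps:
F = -3/2 (F = -1/3 - 42/36 = -1/3 - 42*1/36 = -1/3 - 7/6 = -3/2 ≈ -1.5000)
f = 40 (f = 5*8 = 40)
M(a, b) = -5 + a (M(a, b) = -3 + (a - 2) = -3 + (-2 + a) = -5 + a)
B = -17/2 (B = -10 - 1*(-3/2) = -10 + 3/2 = -17/2 ≈ -8.5000)
-46 + B*M(-6, f) = -46 - 17*(-5 - 6)/2 = -46 - 17/2*(-11) = -46 + 187/2 = 95/2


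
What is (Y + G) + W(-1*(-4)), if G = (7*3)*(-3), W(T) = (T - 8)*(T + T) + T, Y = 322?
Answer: 231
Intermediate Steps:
W(T) = T + 2*T*(-8 + T) (W(T) = (-8 + T)*(2*T) + T = 2*T*(-8 + T) + T = T + 2*T*(-8 + T))
G = -63 (G = 21*(-3) = -63)
(Y + G) + W(-1*(-4)) = (322 - 63) + (-1*(-4))*(-15 + 2*(-1*(-4))) = 259 + 4*(-15 + 2*4) = 259 + 4*(-15 + 8) = 259 + 4*(-7) = 259 - 28 = 231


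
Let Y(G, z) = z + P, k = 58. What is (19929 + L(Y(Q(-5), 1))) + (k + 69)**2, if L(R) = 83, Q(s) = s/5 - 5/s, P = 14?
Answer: 36141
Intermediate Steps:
Q(s) = -5/s + s/5 (Q(s) = s*(1/5) - 5/s = s/5 - 5/s = -5/s + s/5)
Y(G, z) = 14 + z (Y(G, z) = z + 14 = 14 + z)
(19929 + L(Y(Q(-5), 1))) + (k + 69)**2 = (19929 + 83) + (58 + 69)**2 = 20012 + 127**2 = 20012 + 16129 = 36141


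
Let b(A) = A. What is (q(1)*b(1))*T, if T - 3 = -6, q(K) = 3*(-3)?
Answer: 27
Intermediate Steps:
q(K) = -9
T = -3 (T = 3 - 6 = -3)
(q(1)*b(1))*T = -9*1*(-3) = -9*(-3) = 27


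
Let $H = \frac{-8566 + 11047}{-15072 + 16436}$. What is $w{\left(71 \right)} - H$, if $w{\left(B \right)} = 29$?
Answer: $\frac{37075}{1364} \approx 27.181$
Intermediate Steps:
$H = \frac{2481}{1364} \approx 1.8189$
$w{\left(71 \right)} - H = 29 - \frac{2481}{1364} = \frac{37075}{1364}$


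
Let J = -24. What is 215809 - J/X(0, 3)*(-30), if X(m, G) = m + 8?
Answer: 215719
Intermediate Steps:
X(m, G) = 8 + m
215809 - J/X(0, 3)*(-30) = 215809 - (-24/(8 + 0))*(-30) = 215809 - (-24/8)*(-30) = 215809 - (-24*1/8)*(-30) = 215809 - (-3)*(-30) = 215809 - 1*90 = 215809 - 90 = 215719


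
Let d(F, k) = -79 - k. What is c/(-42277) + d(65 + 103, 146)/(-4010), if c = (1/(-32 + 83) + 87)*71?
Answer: -155682881/1729213854 ≈ -0.090031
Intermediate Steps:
c = 315098/51 (c = (1/51 + 87)*71 = (4438/51)*71 = 315098/51 ≈ 6178.4)
c/(-42277) + d(65 + 103, 146)/(-4010) = (315098/51)/(-42277) + (-79 - 1*146)/(-4010) = (315098/51)*(-1/42277) + (-79 - 146)*(-1/4010) = -315098/2156127 - 225*(-1/4010) = -315098/2156127 + 45/802 = -155682881/1729213854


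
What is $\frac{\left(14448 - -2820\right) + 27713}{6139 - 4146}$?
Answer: $\frac{44981}{1993} \approx 22.569$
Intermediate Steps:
$\frac{\left(14448 - -2820\right) + 27713}{6139 - 4146} = \frac{\left(14448 + 2820\right) + 27713}{1993} = \left(17268 + 27713\right) \frac{1}{1993} = 44981 \cdot \frac{1}{1993} = \frac{44981}{1993}$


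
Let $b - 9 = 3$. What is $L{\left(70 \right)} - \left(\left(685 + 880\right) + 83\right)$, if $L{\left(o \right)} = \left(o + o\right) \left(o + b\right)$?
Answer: $9832$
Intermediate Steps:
$b = 12$ ($b = 9 + 3 = 12$)
$L{\left(o \right)} = 2 o \left(12 + o\right)$ ($L{\left(o \right)} = \left(o + o\right) \left(o + 12\right) = 2 o \left(12 + o\right)$)
$L{\left(70 \right)} - \left(\left(685 + 880\right) + 83\right) = 2 \cdot 70 \left(12 + 70\right) - \left(\left(685 + 880\right) + 83\right) = 2 \cdot 70 \cdot 82 - \left(1565 + 83\right) = 11480 - 1648 = 9832$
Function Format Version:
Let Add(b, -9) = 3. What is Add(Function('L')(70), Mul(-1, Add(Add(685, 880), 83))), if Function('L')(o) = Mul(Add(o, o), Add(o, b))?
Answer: 9832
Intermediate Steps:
b = 12 (b = Add(9, 3) = 12)
Function('L')(o) = Mul(2, o, Add(12, o)) (Function('L')(o) = Mul(Add(o, o), Add(o, 12)) = Mul(Mul(2, o), Add(12, o)) = Mul(2, o, Add(12, o)))
Add(Function('L')(70), Mul(-1, Add(Add(685, 880), 83))) = Add(Mul(2, 70, Add(12, 70)), Mul(-1, Add(Add(685, 880), 83))) = Add(Mul(2, 70, 82), Mul(-1, Add(1565, 83))) = Add(11480, Mul(-1, 1648)) = Add(11480, -1648) = 9832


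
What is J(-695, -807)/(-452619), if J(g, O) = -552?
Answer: 184/150873 ≈ 0.0012196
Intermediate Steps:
J(-695, -807)/(-452619) = -552/(-452619) = -552*(-1/452619) = 184/150873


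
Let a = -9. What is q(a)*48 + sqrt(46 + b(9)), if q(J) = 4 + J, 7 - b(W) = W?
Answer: -240 + 2*sqrt(11) ≈ -233.37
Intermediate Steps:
b(W) = 7 - W
q(a)*48 + sqrt(46 + b(9)) = (4 - 9)*48 + sqrt(46 + (7 - 1*9)) = -5*48 + sqrt(46 + (7 - 9)) = -240 + sqrt(46 - 2) = -240 + sqrt(44) = -240 + 2*sqrt(11)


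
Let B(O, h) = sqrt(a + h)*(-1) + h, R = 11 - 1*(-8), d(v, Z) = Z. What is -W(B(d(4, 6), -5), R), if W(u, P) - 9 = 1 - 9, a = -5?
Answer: -1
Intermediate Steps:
R = 19 (R = 11 + 8 = 19)
B(O, h) = h - sqrt(-5 + h) (B(O, h) = sqrt(-5 + h)*(-1) + h = -sqrt(-5 + h) + h = h - sqrt(-5 + h))
W(u, P) = 1 (W(u, P) = 9 + (1 - 9) = 9 - 8 = 1)
-W(B(d(4, 6), -5), R) = -1*1 = -1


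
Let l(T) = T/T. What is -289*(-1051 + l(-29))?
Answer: 303450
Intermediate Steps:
l(T) = 1
-289*(-1051 + l(-29)) = -289*(-1051 + 1) = -289*(-1050) = 303450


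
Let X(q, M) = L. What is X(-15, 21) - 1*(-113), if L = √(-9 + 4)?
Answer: 113 + I*√5 ≈ 113.0 + 2.2361*I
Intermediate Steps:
L = I*√5 (L = √(-5) = I*√5 ≈ 2.2361*I)
X(q, M) = I*√5
X(-15, 21) - 1*(-113) = I*√5 - 1*(-113) = I*√5 + 113 = 113 + I*√5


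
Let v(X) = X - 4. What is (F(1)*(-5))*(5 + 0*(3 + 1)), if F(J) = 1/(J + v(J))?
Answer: 25/2 ≈ 12.500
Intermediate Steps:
v(X) = -4 + X
F(J) = 1/(-4 + 2*J) (F(J) = 1/(J + (-4 + J)) = 1/(-4 + 2*J))
(F(1)*(-5))*(5 + 0*(3 + 1)) = ((1/(2*(-2 + 1)))*(-5))*(5 + 0*(3 + 1)) = (((½)/(-1))*(-5))*(5 + 0*4) = (((½)*(-1))*(-5))*(5 + 0) = -½*(-5)*5 = (5/2)*5 = 25/2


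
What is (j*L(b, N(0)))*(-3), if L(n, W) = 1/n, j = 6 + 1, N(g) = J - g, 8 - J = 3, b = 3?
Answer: -7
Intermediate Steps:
J = 5 (J = 8 - 1*3 = 8 - 3 = 5)
N(g) = 5 - g
j = 7
(j*L(b, N(0)))*(-3) = (7/3)*(-3) = -7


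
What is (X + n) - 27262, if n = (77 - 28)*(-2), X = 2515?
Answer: -24845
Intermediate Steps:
n = -98 (n = 49*(-2) = -98)
(X + n) - 27262 = (2515 - 98) - 27262 = 2417 - 27262 = -24845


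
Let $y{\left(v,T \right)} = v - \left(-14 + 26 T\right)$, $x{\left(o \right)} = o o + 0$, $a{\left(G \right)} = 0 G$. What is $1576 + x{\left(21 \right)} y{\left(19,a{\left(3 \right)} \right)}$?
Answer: $16129$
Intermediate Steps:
$a{\left(G \right)} = 0$
$x{\left(o \right)} = o^{2}$ ($x{\left(o \right)} = o^{2} + 0 = o^{2}$)
$y{\left(v,T \right)} = 14 + v - 26 T$ ($y{\left(v,T \right)} = v - \left(-14 + 26 T\right) = 14 + v - 26 T$)
$1576 + x{\left(21 \right)} y{\left(19,a{\left(3 \right)} \right)} = 1576 + 21^{2} \left(14 + 19 - 0\right) = 1576 + 441 \left(14 + 19 + 0\right) = 1576 + 441 \cdot 33 = 1576 + 14553 = 16129$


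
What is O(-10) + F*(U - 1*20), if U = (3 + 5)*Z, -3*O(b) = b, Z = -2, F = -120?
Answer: 12970/3 ≈ 4323.3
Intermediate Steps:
O(b) = -b/3
U = -16 (U = (3 + 5)*(-2) = 8*(-2) = -16)
O(-10) + F*(U - 1*20) = -1/3*(-10) - 120*(-16 - 1*20) = 10/3 - 120*(-16 - 20) = 10/3 - 120*(-36) = 10/3 + 4320 = 12970/3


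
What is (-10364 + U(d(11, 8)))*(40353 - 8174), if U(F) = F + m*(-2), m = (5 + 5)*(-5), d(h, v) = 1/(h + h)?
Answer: -7266243453/22 ≈ -3.3028e+8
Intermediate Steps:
d(h, v) = 1/(2*h)
m = -50 (m = 10*(-5) = -50)
U(F) = 100 + F (U(F) = F - 50*(-2) = F + 100 = 100 + F)
(-10364 + U(d(11, 8)))*(40353 - 8174) = (-10364 + (100 + (½)/11))*(40353 - 8174) = (-10364 + (100 + (½)*(1/11)))*32179 = (-10364 + (100 + 1/22))*32179 = (-10364 + 2201/22)*32179 = -225807/22*32179 = -7266243453/22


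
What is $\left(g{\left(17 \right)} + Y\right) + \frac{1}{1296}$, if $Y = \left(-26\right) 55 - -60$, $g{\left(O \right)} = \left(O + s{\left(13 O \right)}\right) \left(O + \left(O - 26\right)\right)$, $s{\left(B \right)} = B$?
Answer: $\frac{692065}{1296} \approx 534.0$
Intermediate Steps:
$g{\left(O \right)} = 14 O \left(-26 + 2 O\right)$ ($g{\left(O \right)} = \left(O + 13 O\right) \left(O + \left(O - 26\right)\right) = 14 O \left(O + \left(O - 26\right)\right) = 14 O \left(O + \left(-26 + O\right)\right) = 14 O \left(-26 + 2 O\right)$)
$Y = -1370$ ($Y = -1430 + 60 = -1370$)
$\left(g{\left(17 \right)} + Y\right) + \frac{1}{1296} = \left(28 \cdot 17 \left(-13 + 17\right) - 1370\right) + \frac{1}{1296} = \left(28 \cdot 17 \cdot 4 - 1370\right) + \frac{1}{1296} = \left(1904 - 1370\right) + \frac{1}{1296} = 534 + \frac{1}{1296} = \frac{692065}{1296}$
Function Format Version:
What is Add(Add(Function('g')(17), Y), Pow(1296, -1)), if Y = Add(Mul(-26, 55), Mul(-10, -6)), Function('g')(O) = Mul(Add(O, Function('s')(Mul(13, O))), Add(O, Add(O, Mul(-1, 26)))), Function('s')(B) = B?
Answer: Rational(692065, 1296) ≈ 534.00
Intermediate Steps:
Function('g')(O) = Mul(14, O, Add(-26, Mul(2, O))) (Function('g')(O) = Mul(Add(O, Mul(13, O)), Add(O, Add(O, Mul(-1, 26)))) = Mul(Mul(14, O), Add(O, Add(O, -26))) = Mul(Mul(14, O), Add(O, Add(-26, O))) = Mul(Mul(14, O), Add(-26, Mul(2, O))) = Mul(14, O, Add(-26, Mul(2, O))))
Y = -1370 (Y = Add(-1430, 60) = -1370)
Add(Add(Function('g')(17), Y), Pow(1296, -1)) = Add(Add(Mul(28, 17, Add(-13, 17)), -1370), Pow(1296, -1)) = Add(Add(Mul(28, 17, 4), -1370), Rational(1, 1296)) = Add(Add(1904, -1370), Rational(1, 1296)) = Add(534, Rational(1, 1296)) = Rational(692065, 1296)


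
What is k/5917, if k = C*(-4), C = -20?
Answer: 80/5917 ≈ 0.013520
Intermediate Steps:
k = 80 (k = -20*(-4) = 80)
k/5917 = 80/5917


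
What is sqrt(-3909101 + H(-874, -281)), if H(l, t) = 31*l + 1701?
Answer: 9*I*sqrt(48574) ≈ 1983.6*I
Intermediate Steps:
H(l, t) = 1701 + 31*l
sqrt(-3909101 + H(-874, -281)) = sqrt(-3909101 + (1701 + 31*(-874))) = sqrt(-3909101 + (1701 - 27094)) = sqrt(-3909101 - 25393) = sqrt(-3934494) = 9*I*sqrt(48574)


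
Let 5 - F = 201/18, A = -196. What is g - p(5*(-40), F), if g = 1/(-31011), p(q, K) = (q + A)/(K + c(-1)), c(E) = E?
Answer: -73682179/1333473 ≈ -55.256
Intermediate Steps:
F = -37/6 (F = 5 - 201/18 = 5 - 1*67/6 = 5 - 67/6 = -37/6 ≈ -6.1667)
p(q, K) = (-196 + q)/(-1 + K) (p(q, K) = (q - 196)/(K - 1) = (-196 + q)/(-1 + K))
g = -1/31011 ≈ -3.2247e-5
g - p(5*(-40), F) = -1/31011 - (-196 + 5*(-40))/(-1 - 37/6) = -1/31011 - (-196 - 200)/(-43/6) = -1/31011 - (-6)*(-396)/43 = -1/31011 - 1*2376/43 = -1/31011 - 2376/43 = -73682179/1333473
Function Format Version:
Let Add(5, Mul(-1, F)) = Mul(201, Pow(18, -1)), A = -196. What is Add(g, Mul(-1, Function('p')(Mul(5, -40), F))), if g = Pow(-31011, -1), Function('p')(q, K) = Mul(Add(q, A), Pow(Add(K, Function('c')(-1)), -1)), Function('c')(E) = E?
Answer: Rational(-73682179, 1333473) ≈ -55.256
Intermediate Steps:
F = Rational(-37, 6) (F = Add(5, Mul(-1, Mul(201, Pow(18, -1)))) = Add(5, Mul(-1, Mul(201, Rational(1, 18)))) = Add(5, Mul(-1, Rational(67, 6))) = Add(5, Rational(-67, 6)) = Rational(-37, 6) ≈ -6.1667)
Function('p')(q, K) = Mul(Pow(Add(-1, K), -1), Add(-196, q)) (Function('p')(q, K) = Mul(Add(q, -196), Pow(Add(K, -1), -1)) = Mul(Add(-196, q), Pow(Add(-1, K), -1)) = Mul(Pow(Add(-1, K), -1), Add(-196, q)))
g = Rational(-1, 31011) ≈ -3.2247e-5
Add(g, Mul(-1, Function('p')(Mul(5, -40), F))) = Add(Rational(-1, 31011), Mul(-1, Mul(Pow(Add(-1, Rational(-37, 6)), -1), Add(-196, Mul(5, -40))))) = Add(Rational(-1, 31011), Mul(-1, Mul(Pow(Rational(-43, 6), -1), Add(-196, -200)))) = Add(Rational(-1, 31011), Mul(-1, Mul(Rational(-6, 43), -396))) = Add(Rational(-1, 31011), Mul(-1, Rational(2376, 43))) = Add(Rational(-1, 31011), Rational(-2376, 43)) = Rational(-73682179, 1333473)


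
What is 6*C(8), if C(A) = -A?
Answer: -48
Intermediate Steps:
6*C(8) = 6*(-1*8) = 6*(-8) = -48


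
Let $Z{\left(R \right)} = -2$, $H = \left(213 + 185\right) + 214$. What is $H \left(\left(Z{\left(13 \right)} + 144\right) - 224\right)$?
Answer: $-50184$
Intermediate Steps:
$H = 612$ ($H = 398 + 214 = 612$)
$H \left(\left(Z{\left(13 \right)} + 144\right) - 224\right) = 612 \left(\left(-2 + 144\right) - 224\right) = 612 \left(142 - 224\right) = 612 \left(-82\right) = -50184$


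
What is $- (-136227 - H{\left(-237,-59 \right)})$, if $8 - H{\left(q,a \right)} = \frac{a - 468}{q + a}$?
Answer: $\frac{40325033}{296} \approx 1.3623 \cdot 10^{5}$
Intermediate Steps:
$H{\left(q,a \right)} = 8 - \frac{-468 + a}{a + q}$ ($H{\left(q,a \right)} = 8 - \frac{a - 468}{q + a} = 8 - \frac{-468 + a}{a + q}$)
$- (-136227 - H{\left(-237,-59 \right)}) = - (-136227 - \frac{468 + 7 \left(-59\right) + 8 \left(-237\right)}{-59 - 237}) = - (-136227 - \frac{468 - 413 - 1896}{-296}) = - (-136227 - \left(- \frac{1}{296}\right) \left(-1841\right)) = - (-136227 - \frac{1841}{296}) = \left(-1\right) \left(- \frac{40325033}{296}\right) = \frac{40325033}{296}$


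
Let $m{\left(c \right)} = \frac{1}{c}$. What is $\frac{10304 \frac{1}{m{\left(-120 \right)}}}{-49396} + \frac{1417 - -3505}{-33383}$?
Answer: $\frac{10258571182}{412246667} \approx 24.885$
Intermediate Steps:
$\frac{10304 \frac{1}{m{\left(-120 \right)}}}{-49396} + \frac{1417 - -3505}{-33383} = \frac{10304 \frac{1}{\frac{1}{-120}}}{-49396} + \frac{1417 - -3505}{-33383} = \frac{10304}{- \frac{1}{120}} \left(- \frac{1}{49396}\right) + \left(1417 + 3505\right) \left(- \frac{1}{33383}\right) = 10304 \left(-120\right) \left(- \frac{1}{49396}\right) + 4922 \left(- \frac{1}{33383}\right) = \left(-1236480\right) \left(- \frac{1}{49396}\right) - \frac{4922}{33383} = \frac{309120}{12349} - \frac{4922}{33383} = \frac{10258571182}{412246667}$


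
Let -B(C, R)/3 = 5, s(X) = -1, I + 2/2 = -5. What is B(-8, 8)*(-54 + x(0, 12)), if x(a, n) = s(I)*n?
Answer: 990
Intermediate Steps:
I = -6 (I = -1 - 5 = -6)
B(C, R) = -15 (B(C, R) = -3*5 = -15)
x(a, n) = -n
B(-8, 8)*(-54 + x(0, 12)) = -15*(-54 - 1*12) = -15*(-54 - 12) = -15*(-66) = 990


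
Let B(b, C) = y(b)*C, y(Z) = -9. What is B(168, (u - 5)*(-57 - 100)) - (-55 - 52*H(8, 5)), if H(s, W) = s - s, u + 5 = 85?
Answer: 106030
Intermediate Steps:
u = 80 (u = -5 + 85 = 80)
H(s, W) = 0
B(b, C) = -9*C
B(168, (u - 5)*(-57 - 100)) - (-55 - 52*H(8, 5)) = -9*(80 - 5)*(-57 - 100) - (-55 - 52*0) = -675*(-157) - (-55 + 0) = -9*(-11775) - 1*(-55) = 105975 + 55 = 106030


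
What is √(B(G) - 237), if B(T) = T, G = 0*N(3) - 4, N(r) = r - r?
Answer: I*√241 ≈ 15.524*I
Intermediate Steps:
N(r) = 0
G = -4 (G = 0*0 - 4 = 0 - 4 = -4)
√(B(G) - 237) = √(-4 - 237) = √(-241) = I*√241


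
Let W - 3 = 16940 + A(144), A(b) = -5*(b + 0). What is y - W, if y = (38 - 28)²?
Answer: -16123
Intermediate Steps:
y = 100 (y = 10² = 100)
A(b) = -5*b
W = 16223 (W = 3 + (16940 - 5*144) = 3 + (16940 - 720) = 3 + 16220 = 16223)
y - W = 100 - 1*16223 = 100 - 16223 = -16123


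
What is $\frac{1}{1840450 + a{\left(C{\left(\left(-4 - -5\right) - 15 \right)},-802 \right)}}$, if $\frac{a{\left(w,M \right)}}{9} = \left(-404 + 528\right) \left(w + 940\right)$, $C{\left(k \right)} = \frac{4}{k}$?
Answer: $\frac{7}{20224198} \approx 3.4612 \cdot 10^{-7}$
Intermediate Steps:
$a{\left(w,M \right)} = 1049040 + 1116 w$ ($a{\left(w,M \right)} = 9 \left(-404 + 528\right) \left(w + 940\right) = 9 \cdot 124 \left(940 + w\right) = 9 \left(116560 + 124 w\right) = 1049040 + 1116 w$)
$\frac{1}{1840450 + a{\left(C{\left(\left(-4 - -5\right) - 15 \right)},-802 \right)}} = \frac{1}{1840450 + \left(1049040 + 1116 \frac{4}{\left(-4 - -5\right) - 15}\right)} = \frac{1}{1840450 + \left(1049040 + 1116 \frac{4}{\left(-4 + 5\right) - 15}\right)} = \frac{1}{1840450 + \left(1049040 + 1116 \frac{4}{1 - 15}\right)} = \frac{1}{1840450 + \left(1049040 + 1116 \frac{4}{-14}\right)} = \frac{1}{1840450 + \left(1049040 + 1116 \cdot 4 \left(- \frac{1}{14}\right)\right)} = \frac{1}{1840450 + \left(1049040 + 1116 \left(- \frac{2}{7}\right)\right)} = \frac{1}{1840450 + \left(1049040 - \frac{2232}{7}\right)} = \frac{1}{1840450 + \frac{7341048}{7}} = \frac{1}{\frac{20224198}{7}} = \frac{7}{20224198}$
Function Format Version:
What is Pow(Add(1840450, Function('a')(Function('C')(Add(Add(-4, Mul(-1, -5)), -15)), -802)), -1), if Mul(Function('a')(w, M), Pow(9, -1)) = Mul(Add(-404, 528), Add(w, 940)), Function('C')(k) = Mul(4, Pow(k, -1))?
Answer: Rational(7, 20224198) ≈ 3.4612e-7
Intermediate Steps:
Function('a')(w, M) = Add(1049040, Mul(1116, w)) (Function('a')(w, M) = Mul(9, Mul(Add(-404, 528), Add(w, 940))) = Mul(9, Mul(124, Add(940, w))) = Mul(9, Add(116560, Mul(124, w))) = Add(1049040, Mul(1116, w)))
Pow(Add(1840450, Function('a')(Function('C')(Add(Add(-4, Mul(-1, -5)), -15)), -802)), -1) = Pow(Add(1840450, Add(1049040, Mul(1116, Mul(4, Pow(Add(Add(-4, Mul(-1, -5)), -15), -1))))), -1) = Pow(Add(1840450, Add(1049040, Mul(1116, Mul(4, Pow(Add(Add(-4, 5), -15), -1))))), -1) = Pow(Add(1840450, Add(1049040, Mul(1116, Mul(4, Pow(Add(1, -15), -1))))), -1) = Pow(Add(1840450, Add(1049040, Mul(1116, Mul(4, Pow(-14, -1))))), -1) = Pow(Add(1840450, Add(1049040, Mul(1116, Mul(4, Rational(-1, 14))))), -1) = Pow(Add(1840450, Add(1049040, Mul(1116, Rational(-2, 7)))), -1) = Pow(Add(1840450, Add(1049040, Rational(-2232, 7))), -1) = Pow(Add(1840450, Rational(7341048, 7)), -1) = Pow(Rational(20224198, 7), -1) = Rational(7, 20224198)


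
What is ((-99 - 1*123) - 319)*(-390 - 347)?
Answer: 398717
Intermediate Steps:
((-99 - 1*123) - 319)*(-390 - 347) = ((-99 - 123) - 319)*(-737) = (-222 - 319)*(-737) = -541*(-737) = 398717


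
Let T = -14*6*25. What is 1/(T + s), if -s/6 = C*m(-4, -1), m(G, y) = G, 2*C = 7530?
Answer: 1/88260 ≈ 1.1330e-5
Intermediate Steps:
C = 3765 (C = (½)*7530 = 3765)
T = -2100 (T = -84*25 = -2100)
s = 90360 (s = -22590*(-4) = -6*(-15060) = 90360)
1/(T + s) = 1/(-2100 + 90360) = 1/88260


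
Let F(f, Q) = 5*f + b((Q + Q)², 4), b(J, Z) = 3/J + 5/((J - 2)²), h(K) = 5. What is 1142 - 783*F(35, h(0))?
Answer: -8157811531/60025 ≈ -1.3591e+5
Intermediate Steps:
b(J, Z) = 3/J + 5/(-2 + J)² (b(J, Z) = 3/J + 5/((-2 + J)²) = 3/J + 5/(-2 + J)²)
F(f, Q) = 5*f + 5/(-2 + 4*Q²)² + 3/(4*Q²) (F(f, Q) = 5*f + (3/((Q + Q)²) + 5/(-2 + (Q + Q)²)²) = 5*f + (3/((2*Q)²) + 5/(-2 + (2*Q)²)²) = 5*f + (3/((4*Q²)) + 5/(-2 + 4*Q²)²) = 5*f + (3*(1/(4*Q²)) + 5/(-2 + 4*Q²)²) = 5*f + (3/(4*Q²) + 5/(-2 + 4*Q²)²) = 5*f + (5/(-2 + 4*Q²)² + 3/(4*Q²)) = 5*f + 5/(-2 + 4*Q²)² + 3/(4*Q²))
1142 - 783*F(35, h(0)) = 1142 - 783*(5*35 + (¾)/5² + 5/(4*(-1 + 2*5²)²)) = 1142 - 783*(175 + (¾)*(1/25) + 5/(4*(-1 + 2*25)²)) = 1142 - 783*(175 + 3/100 + 5/(4*(-1 + 50)²)) = 1142 - 783*(175 + 3/100 + (5/4)/49²) = 1142 - 783*(175 + 3/100 + (5/4)*(1/2401)) = 1142 - 783*(175 + 3/100 + 5/9604) = 1142 - 783*10506207/60025 = 1142 - 8226360081/60025 = -8157811531/60025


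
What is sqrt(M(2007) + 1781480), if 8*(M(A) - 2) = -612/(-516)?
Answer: sqrt(52703367874)/172 ≈ 1334.7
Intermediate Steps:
M(A) = 739/344 (M(A) = 2 + (-612/(-516))/8 = 2 + (-612*(-1/516))/8 = 2 + (1/8)*(51/43) = 2 + 51/344 = 739/344)
sqrt(M(2007) + 1781480) = sqrt(739/344 + 1781480) = sqrt(612829859/344) = sqrt(52703367874)/172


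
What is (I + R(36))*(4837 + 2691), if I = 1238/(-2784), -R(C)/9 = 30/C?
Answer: -10406519/174 ≈ -59808.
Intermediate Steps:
R(C) = -270/C
I = -619/1392 (I = 1238*(-1/2784) = -619/1392 ≈ -0.44468)
(I + R(36))*(4837 + 2691) = (-619/1392 - 270/36)*(4837 + 2691) = (-619/1392 - 270*1/36)*7528 = (-619/1392 - 15/2)*7528 = -11059/1392*7528 = -10406519/174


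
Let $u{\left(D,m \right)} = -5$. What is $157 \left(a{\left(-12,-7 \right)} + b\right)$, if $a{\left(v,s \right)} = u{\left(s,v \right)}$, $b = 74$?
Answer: $10833$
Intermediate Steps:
$a{\left(v,s \right)} = -5$
$157 \left(a{\left(-12,-7 \right)} + b\right) = 157 \left(-5 + 74\right) = 157 \cdot 69 = 10833$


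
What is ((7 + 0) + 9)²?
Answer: 256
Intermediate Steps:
((7 + 0) + 9)² = (7 + 9)² = 16² = 256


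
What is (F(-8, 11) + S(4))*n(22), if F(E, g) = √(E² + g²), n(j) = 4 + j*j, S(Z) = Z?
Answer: 1952 + 488*√185 ≈ 8589.5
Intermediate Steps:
n(j) = 4 + j²
(F(-8, 11) + S(4))*n(22) = (√((-8)² + 11²) + 4)*(4 + 22²) = (√(64 + 121) + 4)*(4 + 484) = (√185 + 4)*488 = (4 + √185)*488 = 1952 + 488*√185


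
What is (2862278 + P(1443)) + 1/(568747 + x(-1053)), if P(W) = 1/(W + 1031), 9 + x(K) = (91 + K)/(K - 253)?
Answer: 2629889481336923857/918809941230 ≈ 2.8623e+6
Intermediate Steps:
x(K) = -9 + (91 + K)/(-253 + K) (x(K) = -9 + (91 + K)/(K - 253) = -9 + (91 + K)/(-253 + K))
P(W) = 1/(1031 + W)
(2862278 + P(1443)) + 1/(568747 + x(-1053)) = (2862278 + 1/(1031 + 1443)) + 1/(568747 + 8*(296 - 1*(-1053))/(-253 - 1053)) = (2862278 + 1/2474) + 1/(568747 + 8*(296 + 1053)/(-1306)) = (2862278 + 1/2474) + 1/(568747 + 8*(-1/1306)*1349) = 7081275773/2474 + 1/(568747 - 5396/653) = 7081275773/2474 + 1/(371386395/653) = 7081275773/2474 + 653/371386395 = 2629889481336923857/918809941230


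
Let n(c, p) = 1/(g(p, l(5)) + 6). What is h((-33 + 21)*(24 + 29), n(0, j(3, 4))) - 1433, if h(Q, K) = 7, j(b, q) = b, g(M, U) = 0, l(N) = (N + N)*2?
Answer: -1426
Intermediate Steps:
l(N) = 4*N (l(N) = (2*N)*2 = 4*N)
n(c, p) = ⅙ (n(c, p) = 1/(0 + 6) = 1/6 = ⅙)
h((-33 + 21)*(24 + 29), n(0, j(3, 4))) - 1433 = 7 - 1433 = -1426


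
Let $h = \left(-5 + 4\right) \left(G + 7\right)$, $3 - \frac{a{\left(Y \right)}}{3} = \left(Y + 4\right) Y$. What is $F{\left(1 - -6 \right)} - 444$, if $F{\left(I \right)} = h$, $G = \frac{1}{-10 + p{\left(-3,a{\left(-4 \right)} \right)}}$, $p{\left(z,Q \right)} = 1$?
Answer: $- \frac{4058}{9} \approx -450.89$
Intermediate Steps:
$a{\left(Y \right)} = 9 - 3 Y \left(4 + Y\right)$ ($a{\left(Y \right)} = 9 - 3 \left(Y + 4\right) Y = 9 - 3 \left(4 + Y\right) Y = 9 - 3 Y \left(4 + Y\right)$)
$G = - \frac{1}{9}$ ($G = \frac{1}{-10 + 1} = \frac{1}{-9} = - \frac{1}{9} \approx -0.11111$)
$h = - \frac{62}{9}$ ($h = \left(-5 + 4\right) \left(- \frac{1}{9} + 7\right) = \left(-1\right) \frac{62}{9} = - \frac{62}{9} \approx -6.8889$)
$F{\left(I \right)} = - \frac{62}{9}$
$F{\left(1 - -6 \right)} - 444 = - \frac{62}{9} - 444 = - \frac{4058}{9}$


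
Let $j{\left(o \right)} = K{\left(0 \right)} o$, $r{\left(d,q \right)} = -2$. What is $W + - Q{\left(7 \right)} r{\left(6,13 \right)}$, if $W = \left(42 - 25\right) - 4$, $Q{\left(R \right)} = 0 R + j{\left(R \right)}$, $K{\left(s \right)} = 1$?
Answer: $27$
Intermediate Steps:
$j{\left(o \right)} = o$ ($j{\left(o \right)} = 1 o = o$)
$Q{\left(R \right)} = R$ ($Q{\left(R \right)} = 0 R + R = 0 + R = R$)
$W = 13$ ($W = \left(42 - 25\right) - 4 = 17 - 4 = 13$)
$W + - Q{\left(7 \right)} r{\left(6,13 \right)} = 13 + \left(-1\right) 7 \left(-2\right) = 13 - -14 = 13 + 14 = 27$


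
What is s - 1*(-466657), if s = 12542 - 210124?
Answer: 269075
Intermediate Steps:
s = -197582
s - 1*(-466657) = -197582 - 1*(-466657) = -197582 + 466657 = 269075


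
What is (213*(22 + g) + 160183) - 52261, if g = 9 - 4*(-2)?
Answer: 116229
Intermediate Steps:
g = 17 (g = 9 + 8 = 17)
(213*(22 + g) + 160183) - 52261 = (213*(22 + 17) + 160183) - 52261 = (213*39 + 160183) - 52261 = (8307 + 160183) - 52261 = 168490 - 52261 = 116229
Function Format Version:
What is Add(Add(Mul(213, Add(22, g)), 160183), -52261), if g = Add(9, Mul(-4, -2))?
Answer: 116229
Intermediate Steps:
g = 17 (g = Add(9, 8) = 17)
Add(Add(Mul(213, Add(22, g)), 160183), -52261) = Add(Add(Mul(213, Add(22, 17)), 160183), -52261) = Add(Add(Mul(213, 39), 160183), -52261) = Add(Add(8307, 160183), -52261) = Add(168490, -52261) = 116229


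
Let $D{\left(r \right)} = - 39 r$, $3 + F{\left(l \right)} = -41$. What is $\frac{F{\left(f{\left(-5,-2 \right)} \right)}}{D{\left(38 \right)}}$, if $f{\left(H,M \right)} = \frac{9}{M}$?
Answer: $\frac{22}{741} \approx 0.02969$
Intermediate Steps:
$F{\left(l \right)} = -44$ ($F{\left(l \right)} = -3 - 41 = -44$)
$\frac{F{\left(f{\left(-5,-2 \right)} \right)}}{D{\left(38 \right)}} = - \frac{44}{\left(-39\right) 38} = - \frac{44}{-1482} = \left(-44\right) \left(- \frac{1}{1482}\right) = \frac{22}{741}$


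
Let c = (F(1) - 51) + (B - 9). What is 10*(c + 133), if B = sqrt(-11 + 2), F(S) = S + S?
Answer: 750 + 30*I ≈ 750.0 + 30.0*I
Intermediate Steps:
F(S) = 2*S
B = 3*I (B = sqrt(-9) = 3*I ≈ 3.0*I)
c = -58 + 3*I (c = (2*1 - 51) + (3*I - 9) = (2 - 51) + (-9 + 3*I) = -49 + (-9 + 3*I) = -58 + 3*I ≈ -58.0 + 3.0*I)
10*(c + 133) = 10*((-58 + 3*I) + 133) = 10*(75 + 3*I) = 750 + 30*I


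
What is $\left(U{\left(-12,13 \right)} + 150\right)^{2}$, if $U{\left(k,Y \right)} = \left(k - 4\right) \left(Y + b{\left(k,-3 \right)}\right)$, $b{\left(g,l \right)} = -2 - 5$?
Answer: $2916$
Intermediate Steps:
$b{\left(g,l \right)} = -7$
$U{\left(k,Y \right)} = \left(-7 + Y\right) \left(-4 + k\right)$ ($U{\left(k,Y \right)} = \left(k - 4\right) \left(Y - 7\right) = \left(-4 + k\right) \left(-7 + Y\right) = \left(-7 + Y\right) \left(-4 + k\right)$)
$\left(U{\left(-12,13 \right)} + 150\right)^{2} = \left(\left(28 - -84 - 52 + 13 \left(-12\right)\right) + 150\right)^{2} = \left(\left(28 + 84 - 52 - 156\right) + 150\right)^{2} = \left(-96 + 150\right)^{2} = 54^{2} = 2916$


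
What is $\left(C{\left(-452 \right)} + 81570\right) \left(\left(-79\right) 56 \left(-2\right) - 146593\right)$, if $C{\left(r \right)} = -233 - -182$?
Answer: $-11228834655$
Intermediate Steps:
$C{\left(r \right)} = -51$ ($C{\left(r \right)} = -233 + 182 = -51$)
$\left(C{\left(-452 \right)} + 81570\right) \left(\left(-79\right) 56 \left(-2\right) - 146593\right) = \left(-51 + 81570\right) \left(\left(-79\right) 56 \left(-2\right) - 146593\right) = 81519 \left(\left(-4424\right) \left(-2\right) - 146593\right) = 81519 \left(8848 - 146593\right) = 81519 \left(-137745\right) = -11228834655$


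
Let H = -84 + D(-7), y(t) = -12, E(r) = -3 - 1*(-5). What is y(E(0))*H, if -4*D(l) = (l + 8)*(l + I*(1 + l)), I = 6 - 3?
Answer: 933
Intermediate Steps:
I = 3
E(r) = 2 (E(r) = -3 + 5 = 2)
D(l) = -(3 + 4*l)*(8 + l)/4 (D(l) = -(l + 8)*(l + 3*(1 + l))/4 = -(8 + l)*(l + (3 + 3*l))/4 = -(8 + l)*(3 + 4*l)/4 = -(3 + 4*l)*(8 + l)/4)
H = -311/4 (H = -84 + (-6 - 1*(-7)² - 35/4*(-7)) = -84 + (-6 - 1*49 + 245/4) = -84 + (-6 - 49 + 245/4) = -84 + 25/4 = -311/4 ≈ -77.750)
y(E(0))*H = -12*(-311/4) = 933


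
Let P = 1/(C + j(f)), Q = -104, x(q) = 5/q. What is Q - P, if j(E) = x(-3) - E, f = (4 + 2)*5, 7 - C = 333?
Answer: -111589/1073 ≈ -104.00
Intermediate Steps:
C = -326 (C = 7 - 1*333 = 7 - 333 = -326)
f = 30 (f = 6*5 = 30)
j(E) = -5/3 - E (j(E) = 5/(-3) - E = 5*(-⅓) - E = -5/3 - E)
P = -3/1073 (P = 1/(-326 + (-5/3 - 1*30)) = 1/(-326 + (-5/3 - 30)) = 1/(-326 - 95/3) = 1/(-1073/3) = -3/1073 ≈ -0.0027959)
Q - P = -104 - 1*(-3/1073) = -104 + 3/1073 = -111589/1073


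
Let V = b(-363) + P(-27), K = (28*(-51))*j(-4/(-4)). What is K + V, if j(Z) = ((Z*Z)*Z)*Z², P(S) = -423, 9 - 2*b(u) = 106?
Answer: -3799/2 ≈ -1899.5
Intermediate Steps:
b(u) = -97/2 (b(u) = 9/2 - ½*106 = 9/2 - 53 = -97/2)
j(Z) = Z⁵ (j(Z) = (Z²*Z)*Z² = Z³*Z² = Z⁵)
K = -1428 (K = (28*(-51))*(-4/(-4))⁵ = -1428*(-4*(-¼))⁵ = -1428*1⁵ = -1428*1 = -1428)
V = -943/2 (V = -97/2 - 423 = -943/2 ≈ -471.50)
K + V = -1428 - 943/2 = -3799/2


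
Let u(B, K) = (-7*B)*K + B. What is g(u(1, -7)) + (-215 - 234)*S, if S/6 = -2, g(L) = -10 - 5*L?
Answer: 5128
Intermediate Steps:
u(B, K) = B - 7*B*K (u(B, K) = -7*B*K + B = B - 7*B*K)
S = -12 (S = 6*(-2) = -12)
g(u(1, -7)) + (-215 - 234)*S = (-10 - 5*(1 - 7*(-7))) + (-215 - 234)*(-12) = (-10 - 5*(1 + 49)) - 449*(-12) = (-10 - 5*50) + 5388 = (-10 - 250) + 5388 = -260 + 5388 = 5128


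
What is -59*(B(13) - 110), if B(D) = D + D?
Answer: 4956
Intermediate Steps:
B(D) = 2*D
-59*(B(13) - 110) = -59*(2*13 - 110) = -59*(26 - 110) = -59*(-84) = 4956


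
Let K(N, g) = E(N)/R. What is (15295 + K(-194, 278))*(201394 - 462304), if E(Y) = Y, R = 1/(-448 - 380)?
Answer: -45901113570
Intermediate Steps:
R = -1/828 (R = 1/(-828) = -1/828 ≈ -0.0012077)
K(N, g) = -828*N (K(N, g) = N/(-1/828) = N*(-828) = -828*N)
(15295 + K(-194, 278))*(201394 - 462304) = (15295 - 828*(-194))*(201394 - 462304) = (15295 + 160632)*(-260910) = 175927*(-260910) = -45901113570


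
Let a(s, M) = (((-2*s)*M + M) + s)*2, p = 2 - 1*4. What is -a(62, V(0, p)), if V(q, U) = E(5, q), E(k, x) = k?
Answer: 1106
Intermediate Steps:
p = -2 (p = 2 - 4 = -2)
V(q, U) = 5
a(s, M) = 2*M + 2*s - 4*M*s (a(s, M) = ((-2*M*s + M) + s)*2 = ((M - 2*M*s) + s)*2 = (M + s - 2*M*s)*2 = 2*M + 2*s - 4*M*s)
-a(62, V(0, p)) = -(2*5 + 2*62 - 4*5*62) = -(10 + 124 - 1240) = -1*(-1106) = 1106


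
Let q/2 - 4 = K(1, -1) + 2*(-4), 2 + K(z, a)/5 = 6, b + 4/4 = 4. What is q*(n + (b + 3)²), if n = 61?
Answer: 3104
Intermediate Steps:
b = 3 (b = -1 + 4 = 3)
K(z, a) = 20 (K(z, a) = -10 + 5*6 = -10 + 30 = 20)
q = 32 (q = 8 + 2*(20 + 2*(-4)) = 8 + 2*(20 - 8) = 8 + 2*12 = 8 + 24 = 32)
q*(n + (b + 3)²) = 32*(61 + (3 + 3)²) = 32*(61 + 6²) = 32*(61 + 36) = 32*97 = 3104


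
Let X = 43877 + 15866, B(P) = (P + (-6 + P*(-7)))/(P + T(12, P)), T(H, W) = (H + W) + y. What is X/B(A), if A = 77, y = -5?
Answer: -9618623/468 ≈ -20553.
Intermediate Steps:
T(H, W) = -5 + H + W (T(H, W) = (H + W) - 5 = -5 + H + W)
B(P) = (-6 - 6*P)/(7 + 2*P) (B(P) = (P + (-6 + P*(-7)))/(P + (-5 + 12 + P)) = (P + (-6 - 7*P))/(P + (7 + P)) = (-6 - 6*P)/(7 + 2*P))
X = 59743
X/B(A) = 59743/((6*(-1 - 1*77)/(7 + 2*77))) = 59743/((6*(-1 - 77)/(7 + 154))) = 59743/((6*(-78)/161)) = 59743/((6*(1/161)*(-78))) = 59743/(-468/161) = 59743*(-161/468) = -9618623/468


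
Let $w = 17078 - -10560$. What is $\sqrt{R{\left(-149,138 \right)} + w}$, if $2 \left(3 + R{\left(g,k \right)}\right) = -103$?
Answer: $\frac{\sqrt{110334}}{2} \approx 166.08$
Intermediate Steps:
$R{\left(g,k \right)} = - \frac{109}{2}$ ($R{\left(g,k \right)} = -3 + \frac{1}{2} \left(-103\right) = -3 - \frac{103}{2} = - \frac{109}{2}$)
$w = 27638$ ($w = 17078 + 10560 = 27638$)
$\sqrt{R{\left(-149,138 \right)} + w} = \sqrt{- \frac{109}{2} + 27638} = \sqrt{\frac{55167}{2}} = \frac{\sqrt{110334}}{2}$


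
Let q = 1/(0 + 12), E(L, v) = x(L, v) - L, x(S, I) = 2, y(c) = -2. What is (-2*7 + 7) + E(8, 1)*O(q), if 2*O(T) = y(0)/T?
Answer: 65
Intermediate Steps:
E(L, v) = 2 - L
q = 1/12 ≈ 0.083333
O(T) = -1/T (O(T) = (-2/T)/2 = -1/T)
(-2*7 + 7) + E(8, 1)*O(q) = (-2*7 + 7) + (2 - 1*8)*(-1/1/12) = (-14 + 7) + (2 - 8)*(-1*12) = -7 - 6*(-12) = -7 + 72 = 65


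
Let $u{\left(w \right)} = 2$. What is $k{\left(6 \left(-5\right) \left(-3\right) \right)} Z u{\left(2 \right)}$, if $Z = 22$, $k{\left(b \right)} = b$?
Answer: $3960$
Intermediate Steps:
$k{\left(6 \left(-5\right) \left(-3\right) \right)} Z u{\left(2 \right)} = 6 \left(-5\right) \left(-3\right) 22 \cdot 2 = \left(-30\right) \left(-3\right) 22 \cdot 2 = 90 \cdot 22 \cdot 2 = 1980 \cdot 2 = 3960$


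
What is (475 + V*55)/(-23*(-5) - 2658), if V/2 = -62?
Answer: 6345/2543 ≈ 2.4951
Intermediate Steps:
V = -124 (V = 2*(-62) = -124)
(475 + V*55)/(-23*(-5) - 2658) = (475 - 124*55)/(-23*(-5) - 2658) = (475 - 6820)/(115 - 2658) = -6345/(-2543) = -6345*(-1/2543) = 6345/2543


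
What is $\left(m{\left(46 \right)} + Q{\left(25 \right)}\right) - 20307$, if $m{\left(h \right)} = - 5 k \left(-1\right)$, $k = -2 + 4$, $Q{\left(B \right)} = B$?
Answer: $-20272$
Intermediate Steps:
$k = 2$
$m{\left(h \right)} = 10$ ($m{\left(h \right)} = \left(-5\right) 2 \left(-1\right) = \left(-10\right) \left(-1\right) = 10$)
$\left(m{\left(46 \right)} + Q{\left(25 \right)}\right) - 20307 = \left(10 + 25\right) - 20307 = 35 - 20307 = -20272$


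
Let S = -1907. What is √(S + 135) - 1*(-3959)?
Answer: 3959 + 2*I*√443 ≈ 3959.0 + 42.095*I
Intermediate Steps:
√(S + 135) - 1*(-3959) = √(-1907 + 135) - 1*(-3959) = √(-1772) + 3959 = 2*I*√443 + 3959 = 3959 + 2*I*√443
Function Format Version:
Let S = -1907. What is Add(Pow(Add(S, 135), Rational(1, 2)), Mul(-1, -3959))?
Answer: Add(3959, Mul(2, I, Pow(443, Rational(1, 2)))) ≈ Add(3959.0, Mul(42.095, I))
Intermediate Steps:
Add(Pow(Add(S, 135), Rational(1, 2)), Mul(-1, -3959)) = Add(Pow(Add(-1907, 135), Rational(1, 2)), Mul(-1, -3959)) = Add(Pow(-1772, Rational(1, 2)), 3959) = Add(Mul(2, I, Pow(443, Rational(1, 2))), 3959) = Add(3959, Mul(2, I, Pow(443, Rational(1, 2))))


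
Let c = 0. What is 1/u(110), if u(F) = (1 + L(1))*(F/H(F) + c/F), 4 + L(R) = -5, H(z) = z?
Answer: -1/8 ≈ -0.12500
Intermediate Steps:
L(R) = -9 (L(R) = -4 - 5 = -9)
u(F) = -8 (u(F) = (1 - 9)*(F/F + 0/F) = -8*(1 + 0) = -8*1 = -8)
1/u(110) = 1/(-8) = -1/8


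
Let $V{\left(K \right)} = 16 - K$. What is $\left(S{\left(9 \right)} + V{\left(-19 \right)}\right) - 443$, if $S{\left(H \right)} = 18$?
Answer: $-390$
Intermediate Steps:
$\left(S{\left(9 \right)} + V{\left(-19 \right)}\right) - 443 = \left(18 + \left(16 - -19\right)\right) - 443 = \left(18 + \left(16 + 19\right)\right) - 443 = \left(18 + 35\right) - 443 = 53 - 443 = -390$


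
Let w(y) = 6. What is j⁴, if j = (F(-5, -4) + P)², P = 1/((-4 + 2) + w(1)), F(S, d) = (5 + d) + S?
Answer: 2562890625/65536 ≈ 39107.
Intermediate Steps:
F(S, d) = 5 + S + d
P = ¼ (P = 1/((-4 + 2) + 6) = 1/(-2 + 6) = 1/4 = ¼ ≈ 0.25000)
j = 225/16 (j = ((5 - 5 - 4) + ¼)² = (-4 + ¼)² = (-15/4)² = 225/16 ≈ 14.063)
j⁴ = (225/16)⁴ = 2562890625/65536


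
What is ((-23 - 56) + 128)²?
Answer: 2401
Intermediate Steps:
((-23 - 56) + 128)² = (-79 + 128)² = 49² = 2401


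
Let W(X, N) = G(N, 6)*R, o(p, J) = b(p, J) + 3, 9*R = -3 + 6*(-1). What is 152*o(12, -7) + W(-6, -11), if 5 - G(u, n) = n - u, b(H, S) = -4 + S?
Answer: -1204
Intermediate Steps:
R = -1 (R = (-3 + 6*(-1))/9 = (-3 - 6)/9 = (⅑)*(-9) = -1)
G(u, n) = 5 + u - n (G(u, n) = 5 - (n - u) = 5 + (u - n) = 5 + u - n)
o(p, J) = -1 + J (o(p, J) = (-4 + J) + 3 = -1 + J)
W(X, N) = 1 - N (W(X, N) = (5 + N - 1*6)*(-1) = (5 + N - 6)*(-1) = (-1 + N)*(-1) = 1 - N)
152*o(12, -7) + W(-6, -11) = 152*(-1 - 7) + (1 - 1*(-11)) = 152*(-8) + (1 + 11) = -1216 + 12 = -1204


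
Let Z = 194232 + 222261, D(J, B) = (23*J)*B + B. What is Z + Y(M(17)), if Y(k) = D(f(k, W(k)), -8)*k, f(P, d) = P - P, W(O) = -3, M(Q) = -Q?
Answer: 416629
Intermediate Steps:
f(P, d) = 0
D(J, B) = B + 23*B*J (D(J, B) = 23*B*J + B = B + 23*B*J)
Y(k) = -8*k (Y(k) = (-8*(1 + 23*0))*k = (-8*(1 + 0))*k = (-8*1)*k = -8*k)
Z = 416493
Z + Y(M(17)) = 416493 - (-8)*17 = 416493 - 8*(-17) = 416493 + 136 = 416629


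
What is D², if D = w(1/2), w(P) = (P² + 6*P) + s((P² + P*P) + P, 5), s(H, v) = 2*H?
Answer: 441/16 ≈ 27.563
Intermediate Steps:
w(P) = 5*P² + 8*P (w(P) = (P² + 6*P) + 2*((P² + P*P) + P) = (P² + 6*P) + 2*((P² + P²) + P) = (P² + 6*P) + 2*(2*P² + P) = (P² + 6*P) + 2*(P + 2*P²) = (P² + 6*P) + (2*P + 4*P²) = 5*P² + 8*P)
D = 21/4 (D = (8 + 5/2)/2 = (½)*(21/2) = 21/4 ≈ 5.2500)
D² = (21/4)² = 441/16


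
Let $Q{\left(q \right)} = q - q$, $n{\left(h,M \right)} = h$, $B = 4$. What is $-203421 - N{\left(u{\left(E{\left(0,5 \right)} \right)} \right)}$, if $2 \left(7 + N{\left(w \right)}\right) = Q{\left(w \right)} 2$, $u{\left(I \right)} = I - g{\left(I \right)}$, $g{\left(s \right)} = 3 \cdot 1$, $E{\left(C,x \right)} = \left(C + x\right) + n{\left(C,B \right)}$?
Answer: $-203414$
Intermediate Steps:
$Q{\left(q \right)} = 0$
$E{\left(C,x \right)} = x + 2 C$ ($E{\left(C,x \right)} = \left(C + x\right) + C = x + 2 C$)
$g{\left(s \right)} = 3$
$u{\left(I \right)} = -3 + I$ ($u{\left(I \right)} = I - 3 = -3 + I$)
$N{\left(w \right)} = -7$ ($N{\left(w \right)} = -7 + \frac{0 \cdot 2}{2} = -7 + \frac{1}{2} \cdot 0 = -7 + 0 = -7$)
$-203421 - N{\left(u{\left(E{\left(0,5 \right)} \right)} \right)} = -203421 - -7 = -203421 + 7 = -203414$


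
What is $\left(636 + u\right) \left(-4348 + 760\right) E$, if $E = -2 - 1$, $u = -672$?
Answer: $-387504$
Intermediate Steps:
$E = -3$ ($E = -2 - 1 = -3$)
$\left(636 + u\right) \left(-4348 + 760\right) E = \left(636 - 672\right) \left(-4348 + 760\right) \left(-3\right) = \left(-36\right) \left(-3588\right) \left(-3\right) = 129168 \left(-3\right) = -387504$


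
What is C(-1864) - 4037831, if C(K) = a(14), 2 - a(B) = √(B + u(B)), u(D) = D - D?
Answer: -4037829 - √14 ≈ -4.0378e+6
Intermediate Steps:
u(D) = 0
a(B) = 2 - √B (a(B) = 2 - √(B + 0) = 2 - √B)
C(K) = 2 - √14
C(-1864) - 4037831 = (2 - √14) - 4037831 = -4037829 - √14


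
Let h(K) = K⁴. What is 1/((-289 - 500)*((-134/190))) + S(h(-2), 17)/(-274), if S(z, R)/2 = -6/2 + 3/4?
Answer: 527827/28968924 ≈ 0.018220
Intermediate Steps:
S(z, R) = -9/2 (S(z, R) = 2*(-6/2 + 3/4) = 2*(-6*½ + 3*(¼)) = 2*(-3 + ¾) = 2*(-9/4) = -9/2)
1/((-289 - 500)*((-134/190))) + S(h(-2), 17)/(-274) = 1/((-289 - 500)*((-134/190))) - 9/2/(-274) = 1/((-789)*((-134*1/190))) - 9/2*(-1/274) = -1/(789*(-67/95)) + 9/548 = -1/789*(-95/67) + 9/548 = 95/52863 + 9/548 = 527827/28968924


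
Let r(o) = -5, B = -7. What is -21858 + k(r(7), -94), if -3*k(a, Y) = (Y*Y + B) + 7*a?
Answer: -74368/3 ≈ -24789.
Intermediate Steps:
k(a, Y) = 7/3 - 7*a/3 - Y²/3 (k(a, Y) = -((Y*Y - 7) + 7*a)/3 = -((Y² - 7) + 7*a)/3 = -((-7 + Y²) + 7*a)/3 = -(-7 + Y² + 7*a)/3 = 7/3 - 7*a/3 - Y²/3)
-21858 + k(r(7), -94) = -21858 + (7/3 - 7/3*(-5) - ⅓*(-94)²) = -21858 + (7/3 + 35/3 - ⅓*8836) = -21858 + (7/3 + 35/3 - 8836/3) = -21858 - 8794/3 = -74368/3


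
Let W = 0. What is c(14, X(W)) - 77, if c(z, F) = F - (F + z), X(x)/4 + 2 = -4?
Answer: -91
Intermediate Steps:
X(x) = -24 (X(x) = -8 + 4*(-4) = -8 - 16 = -24)
c(z, F) = -z (c(z, F) = F + (-F - z) = -z)
c(14, X(W)) - 77 = -1*14 - 77 = -14 - 77 = -91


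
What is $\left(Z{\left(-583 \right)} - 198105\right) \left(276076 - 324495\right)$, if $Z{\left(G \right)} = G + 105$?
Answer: $9615190277$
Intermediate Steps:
$Z{\left(G \right)} = 105 + G$
$\left(Z{\left(-583 \right)} - 198105\right) \left(276076 - 324495\right) = \left(\left(105 - 583\right) - 198105\right) \left(276076 - 324495\right) = \left(-478 - 198105\right) \left(-48419\right) = \left(-198583\right) \left(-48419\right) = 9615190277$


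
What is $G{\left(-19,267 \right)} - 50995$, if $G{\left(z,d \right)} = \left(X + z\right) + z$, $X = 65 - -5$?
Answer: $-50963$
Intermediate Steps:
$X = 70$ ($X = 65 + 5 = 70$)
$G{\left(z,d \right)} = 70 + 2 z$ ($G{\left(z,d \right)} = \left(70 + z\right) + z = 70 + 2 z$)
$G{\left(-19,267 \right)} - 50995 = \left(70 + 2 \left(-19\right)\right) - 50995 = \left(70 - 38\right) - 50995 = 32 - 50995 = -50963$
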